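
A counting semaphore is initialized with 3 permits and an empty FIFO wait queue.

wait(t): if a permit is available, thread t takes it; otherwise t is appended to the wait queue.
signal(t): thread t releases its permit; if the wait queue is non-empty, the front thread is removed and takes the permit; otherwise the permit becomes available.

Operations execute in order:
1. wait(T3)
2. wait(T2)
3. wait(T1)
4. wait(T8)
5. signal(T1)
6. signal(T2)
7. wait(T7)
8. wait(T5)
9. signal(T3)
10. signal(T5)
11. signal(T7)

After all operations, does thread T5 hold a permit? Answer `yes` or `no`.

Answer: no

Derivation:
Step 1: wait(T3) -> count=2 queue=[] holders={T3}
Step 2: wait(T2) -> count=1 queue=[] holders={T2,T3}
Step 3: wait(T1) -> count=0 queue=[] holders={T1,T2,T3}
Step 4: wait(T8) -> count=0 queue=[T8] holders={T1,T2,T3}
Step 5: signal(T1) -> count=0 queue=[] holders={T2,T3,T8}
Step 6: signal(T2) -> count=1 queue=[] holders={T3,T8}
Step 7: wait(T7) -> count=0 queue=[] holders={T3,T7,T8}
Step 8: wait(T5) -> count=0 queue=[T5] holders={T3,T7,T8}
Step 9: signal(T3) -> count=0 queue=[] holders={T5,T7,T8}
Step 10: signal(T5) -> count=1 queue=[] holders={T7,T8}
Step 11: signal(T7) -> count=2 queue=[] holders={T8}
Final holders: {T8} -> T5 not in holders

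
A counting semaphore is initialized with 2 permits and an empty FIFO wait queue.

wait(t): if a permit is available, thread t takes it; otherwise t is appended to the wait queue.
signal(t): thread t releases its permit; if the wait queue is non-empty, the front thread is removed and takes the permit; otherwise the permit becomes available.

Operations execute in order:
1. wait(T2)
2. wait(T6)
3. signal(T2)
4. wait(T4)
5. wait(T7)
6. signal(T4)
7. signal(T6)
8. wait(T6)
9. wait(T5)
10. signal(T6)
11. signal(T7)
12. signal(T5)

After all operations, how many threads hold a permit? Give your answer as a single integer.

Step 1: wait(T2) -> count=1 queue=[] holders={T2}
Step 2: wait(T6) -> count=0 queue=[] holders={T2,T6}
Step 3: signal(T2) -> count=1 queue=[] holders={T6}
Step 4: wait(T4) -> count=0 queue=[] holders={T4,T6}
Step 5: wait(T7) -> count=0 queue=[T7] holders={T4,T6}
Step 6: signal(T4) -> count=0 queue=[] holders={T6,T7}
Step 7: signal(T6) -> count=1 queue=[] holders={T7}
Step 8: wait(T6) -> count=0 queue=[] holders={T6,T7}
Step 9: wait(T5) -> count=0 queue=[T5] holders={T6,T7}
Step 10: signal(T6) -> count=0 queue=[] holders={T5,T7}
Step 11: signal(T7) -> count=1 queue=[] holders={T5}
Step 12: signal(T5) -> count=2 queue=[] holders={none}
Final holders: {none} -> 0 thread(s)

Answer: 0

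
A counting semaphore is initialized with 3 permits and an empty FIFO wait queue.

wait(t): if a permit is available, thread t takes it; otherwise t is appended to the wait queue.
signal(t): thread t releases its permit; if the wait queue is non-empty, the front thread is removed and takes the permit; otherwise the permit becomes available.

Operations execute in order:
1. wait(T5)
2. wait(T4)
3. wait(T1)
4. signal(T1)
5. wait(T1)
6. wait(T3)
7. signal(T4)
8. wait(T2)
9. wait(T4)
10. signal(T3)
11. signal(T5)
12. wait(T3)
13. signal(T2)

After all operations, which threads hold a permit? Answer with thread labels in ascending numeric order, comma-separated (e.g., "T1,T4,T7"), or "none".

Answer: T1,T3,T4

Derivation:
Step 1: wait(T5) -> count=2 queue=[] holders={T5}
Step 2: wait(T4) -> count=1 queue=[] holders={T4,T5}
Step 3: wait(T1) -> count=0 queue=[] holders={T1,T4,T5}
Step 4: signal(T1) -> count=1 queue=[] holders={T4,T5}
Step 5: wait(T1) -> count=0 queue=[] holders={T1,T4,T5}
Step 6: wait(T3) -> count=0 queue=[T3] holders={T1,T4,T5}
Step 7: signal(T4) -> count=0 queue=[] holders={T1,T3,T5}
Step 8: wait(T2) -> count=0 queue=[T2] holders={T1,T3,T5}
Step 9: wait(T4) -> count=0 queue=[T2,T4] holders={T1,T3,T5}
Step 10: signal(T3) -> count=0 queue=[T4] holders={T1,T2,T5}
Step 11: signal(T5) -> count=0 queue=[] holders={T1,T2,T4}
Step 12: wait(T3) -> count=0 queue=[T3] holders={T1,T2,T4}
Step 13: signal(T2) -> count=0 queue=[] holders={T1,T3,T4}
Final holders: T1,T3,T4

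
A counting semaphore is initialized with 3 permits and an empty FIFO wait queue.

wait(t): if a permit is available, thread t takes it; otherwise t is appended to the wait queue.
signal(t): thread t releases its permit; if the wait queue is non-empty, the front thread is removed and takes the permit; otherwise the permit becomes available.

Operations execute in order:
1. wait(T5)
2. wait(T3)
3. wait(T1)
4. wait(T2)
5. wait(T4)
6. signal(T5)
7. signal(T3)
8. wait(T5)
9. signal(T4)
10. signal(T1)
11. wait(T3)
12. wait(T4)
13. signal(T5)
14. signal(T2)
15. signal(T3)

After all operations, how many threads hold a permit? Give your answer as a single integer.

Step 1: wait(T5) -> count=2 queue=[] holders={T5}
Step 2: wait(T3) -> count=1 queue=[] holders={T3,T5}
Step 3: wait(T1) -> count=0 queue=[] holders={T1,T3,T5}
Step 4: wait(T2) -> count=0 queue=[T2] holders={T1,T3,T5}
Step 5: wait(T4) -> count=0 queue=[T2,T4] holders={T1,T3,T5}
Step 6: signal(T5) -> count=0 queue=[T4] holders={T1,T2,T3}
Step 7: signal(T3) -> count=0 queue=[] holders={T1,T2,T4}
Step 8: wait(T5) -> count=0 queue=[T5] holders={T1,T2,T4}
Step 9: signal(T4) -> count=0 queue=[] holders={T1,T2,T5}
Step 10: signal(T1) -> count=1 queue=[] holders={T2,T5}
Step 11: wait(T3) -> count=0 queue=[] holders={T2,T3,T5}
Step 12: wait(T4) -> count=0 queue=[T4] holders={T2,T3,T5}
Step 13: signal(T5) -> count=0 queue=[] holders={T2,T3,T4}
Step 14: signal(T2) -> count=1 queue=[] holders={T3,T4}
Step 15: signal(T3) -> count=2 queue=[] holders={T4}
Final holders: {T4} -> 1 thread(s)

Answer: 1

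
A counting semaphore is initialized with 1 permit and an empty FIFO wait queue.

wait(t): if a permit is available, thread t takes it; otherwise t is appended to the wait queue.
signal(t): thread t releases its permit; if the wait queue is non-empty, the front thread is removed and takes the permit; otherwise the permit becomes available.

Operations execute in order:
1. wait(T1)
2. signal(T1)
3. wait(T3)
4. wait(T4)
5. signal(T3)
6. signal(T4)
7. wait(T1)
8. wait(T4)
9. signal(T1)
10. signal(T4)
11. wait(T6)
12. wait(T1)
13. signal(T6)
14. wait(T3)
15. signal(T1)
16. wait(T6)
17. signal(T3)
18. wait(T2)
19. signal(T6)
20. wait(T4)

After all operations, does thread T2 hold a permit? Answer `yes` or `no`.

Step 1: wait(T1) -> count=0 queue=[] holders={T1}
Step 2: signal(T1) -> count=1 queue=[] holders={none}
Step 3: wait(T3) -> count=0 queue=[] holders={T3}
Step 4: wait(T4) -> count=0 queue=[T4] holders={T3}
Step 5: signal(T3) -> count=0 queue=[] holders={T4}
Step 6: signal(T4) -> count=1 queue=[] holders={none}
Step 7: wait(T1) -> count=0 queue=[] holders={T1}
Step 8: wait(T4) -> count=0 queue=[T4] holders={T1}
Step 9: signal(T1) -> count=0 queue=[] holders={T4}
Step 10: signal(T4) -> count=1 queue=[] holders={none}
Step 11: wait(T6) -> count=0 queue=[] holders={T6}
Step 12: wait(T1) -> count=0 queue=[T1] holders={T6}
Step 13: signal(T6) -> count=0 queue=[] holders={T1}
Step 14: wait(T3) -> count=0 queue=[T3] holders={T1}
Step 15: signal(T1) -> count=0 queue=[] holders={T3}
Step 16: wait(T6) -> count=0 queue=[T6] holders={T3}
Step 17: signal(T3) -> count=0 queue=[] holders={T6}
Step 18: wait(T2) -> count=0 queue=[T2] holders={T6}
Step 19: signal(T6) -> count=0 queue=[] holders={T2}
Step 20: wait(T4) -> count=0 queue=[T4] holders={T2}
Final holders: {T2} -> T2 in holders

Answer: yes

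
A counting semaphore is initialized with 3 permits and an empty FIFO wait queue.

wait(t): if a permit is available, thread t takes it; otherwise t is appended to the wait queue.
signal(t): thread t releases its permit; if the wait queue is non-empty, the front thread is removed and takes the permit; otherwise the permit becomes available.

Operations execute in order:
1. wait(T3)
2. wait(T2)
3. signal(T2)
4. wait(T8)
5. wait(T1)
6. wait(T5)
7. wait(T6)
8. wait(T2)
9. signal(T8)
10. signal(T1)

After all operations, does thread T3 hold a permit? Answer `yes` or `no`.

Step 1: wait(T3) -> count=2 queue=[] holders={T3}
Step 2: wait(T2) -> count=1 queue=[] holders={T2,T3}
Step 3: signal(T2) -> count=2 queue=[] holders={T3}
Step 4: wait(T8) -> count=1 queue=[] holders={T3,T8}
Step 5: wait(T1) -> count=0 queue=[] holders={T1,T3,T8}
Step 6: wait(T5) -> count=0 queue=[T5] holders={T1,T3,T8}
Step 7: wait(T6) -> count=0 queue=[T5,T6] holders={T1,T3,T8}
Step 8: wait(T2) -> count=0 queue=[T5,T6,T2] holders={T1,T3,T8}
Step 9: signal(T8) -> count=0 queue=[T6,T2] holders={T1,T3,T5}
Step 10: signal(T1) -> count=0 queue=[T2] holders={T3,T5,T6}
Final holders: {T3,T5,T6} -> T3 in holders

Answer: yes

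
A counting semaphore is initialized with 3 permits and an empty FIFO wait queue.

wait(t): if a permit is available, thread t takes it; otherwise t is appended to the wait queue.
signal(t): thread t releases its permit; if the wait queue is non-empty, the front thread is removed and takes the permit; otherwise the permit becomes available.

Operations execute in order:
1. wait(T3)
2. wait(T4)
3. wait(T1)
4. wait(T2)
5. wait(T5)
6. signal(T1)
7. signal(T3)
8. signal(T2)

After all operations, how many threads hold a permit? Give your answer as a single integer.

Answer: 2

Derivation:
Step 1: wait(T3) -> count=2 queue=[] holders={T3}
Step 2: wait(T4) -> count=1 queue=[] holders={T3,T4}
Step 3: wait(T1) -> count=0 queue=[] holders={T1,T3,T4}
Step 4: wait(T2) -> count=0 queue=[T2] holders={T1,T3,T4}
Step 5: wait(T5) -> count=0 queue=[T2,T5] holders={T1,T3,T4}
Step 6: signal(T1) -> count=0 queue=[T5] holders={T2,T3,T4}
Step 7: signal(T3) -> count=0 queue=[] holders={T2,T4,T5}
Step 8: signal(T2) -> count=1 queue=[] holders={T4,T5}
Final holders: {T4,T5} -> 2 thread(s)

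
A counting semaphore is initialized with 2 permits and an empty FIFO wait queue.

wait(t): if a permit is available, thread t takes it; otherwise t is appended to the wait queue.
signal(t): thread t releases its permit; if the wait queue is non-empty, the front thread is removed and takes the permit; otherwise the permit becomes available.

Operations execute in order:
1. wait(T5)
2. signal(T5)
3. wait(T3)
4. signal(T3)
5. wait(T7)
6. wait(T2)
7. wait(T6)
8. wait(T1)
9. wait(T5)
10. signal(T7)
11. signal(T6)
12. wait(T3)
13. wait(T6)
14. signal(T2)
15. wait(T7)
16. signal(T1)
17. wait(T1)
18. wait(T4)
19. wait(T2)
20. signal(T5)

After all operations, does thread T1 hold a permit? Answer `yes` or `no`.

Answer: no

Derivation:
Step 1: wait(T5) -> count=1 queue=[] holders={T5}
Step 2: signal(T5) -> count=2 queue=[] holders={none}
Step 3: wait(T3) -> count=1 queue=[] holders={T3}
Step 4: signal(T3) -> count=2 queue=[] holders={none}
Step 5: wait(T7) -> count=1 queue=[] holders={T7}
Step 6: wait(T2) -> count=0 queue=[] holders={T2,T7}
Step 7: wait(T6) -> count=0 queue=[T6] holders={T2,T7}
Step 8: wait(T1) -> count=0 queue=[T6,T1] holders={T2,T7}
Step 9: wait(T5) -> count=0 queue=[T6,T1,T5] holders={T2,T7}
Step 10: signal(T7) -> count=0 queue=[T1,T5] holders={T2,T6}
Step 11: signal(T6) -> count=0 queue=[T5] holders={T1,T2}
Step 12: wait(T3) -> count=0 queue=[T5,T3] holders={T1,T2}
Step 13: wait(T6) -> count=0 queue=[T5,T3,T6] holders={T1,T2}
Step 14: signal(T2) -> count=0 queue=[T3,T6] holders={T1,T5}
Step 15: wait(T7) -> count=0 queue=[T3,T6,T7] holders={T1,T5}
Step 16: signal(T1) -> count=0 queue=[T6,T7] holders={T3,T5}
Step 17: wait(T1) -> count=0 queue=[T6,T7,T1] holders={T3,T5}
Step 18: wait(T4) -> count=0 queue=[T6,T7,T1,T4] holders={T3,T5}
Step 19: wait(T2) -> count=0 queue=[T6,T7,T1,T4,T2] holders={T3,T5}
Step 20: signal(T5) -> count=0 queue=[T7,T1,T4,T2] holders={T3,T6}
Final holders: {T3,T6} -> T1 not in holders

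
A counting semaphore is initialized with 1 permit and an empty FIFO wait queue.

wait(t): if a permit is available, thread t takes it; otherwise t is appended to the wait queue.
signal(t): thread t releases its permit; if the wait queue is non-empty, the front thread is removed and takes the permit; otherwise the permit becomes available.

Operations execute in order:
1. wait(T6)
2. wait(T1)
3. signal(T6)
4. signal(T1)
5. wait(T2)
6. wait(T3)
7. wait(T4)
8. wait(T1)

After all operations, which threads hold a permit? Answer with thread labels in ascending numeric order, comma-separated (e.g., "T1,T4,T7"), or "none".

Answer: T2

Derivation:
Step 1: wait(T6) -> count=0 queue=[] holders={T6}
Step 2: wait(T1) -> count=0 queue=[T1] holders={T6}
Step 3: signal(T6) -> count=0 queue=[] holders={T1}
Step 4: signal(T1) -> count=1 queue=[] holders={none}
Step 5: wait(T2) -> count=0 queue=[] holders={T2}
Step 6: wait(T3) -> count=0 queue=[T3] holders={T2}
Step 7: wait(T4) -> count=0 queue=[T3,T4] holders={T2}
Step 8: wait(T1) -> count=0 queue=[T3,T4,T1] holders={T2}
Final holders: T2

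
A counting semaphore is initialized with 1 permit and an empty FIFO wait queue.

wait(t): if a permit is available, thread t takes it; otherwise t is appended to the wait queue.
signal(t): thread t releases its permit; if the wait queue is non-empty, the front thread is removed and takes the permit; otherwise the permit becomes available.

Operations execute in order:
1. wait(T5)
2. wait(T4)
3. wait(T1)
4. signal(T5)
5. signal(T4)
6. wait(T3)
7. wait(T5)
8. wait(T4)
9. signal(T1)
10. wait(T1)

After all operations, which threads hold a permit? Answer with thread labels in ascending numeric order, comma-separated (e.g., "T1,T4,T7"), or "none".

Answer: T3

Derivation:
Step 1: wait(T5) -> count=0 queue=[] holders={T5}
Step 2: wait(T4) -> count=0 queue=[T4] holders={T5}
Step 3: wait(T1) -> count=0 queue=[T4,T1] holders={T5}
Step 4: signal(T5) -> count=0 queue=[T1] holders={T4}
Step 5: signal(T4) -> count=0 queue=[] holders={T1}
Step 6: wait(T3) -> count=0 queue=[T3] holders={T1}
Step 7: wait(T5) -> count=0 queue=[T3,T5] holders={T1}
Step 8: wait(T4) -> count=0 queue=[T3,T5,T4] holders={T1}
Step 9: signal(T1) -> count=0 queue=[T5,T4] holders={T3}
Step 10: wait(T1) -> count=0 queue=[T5,T4,T1] holders={T3}
Final holders: T3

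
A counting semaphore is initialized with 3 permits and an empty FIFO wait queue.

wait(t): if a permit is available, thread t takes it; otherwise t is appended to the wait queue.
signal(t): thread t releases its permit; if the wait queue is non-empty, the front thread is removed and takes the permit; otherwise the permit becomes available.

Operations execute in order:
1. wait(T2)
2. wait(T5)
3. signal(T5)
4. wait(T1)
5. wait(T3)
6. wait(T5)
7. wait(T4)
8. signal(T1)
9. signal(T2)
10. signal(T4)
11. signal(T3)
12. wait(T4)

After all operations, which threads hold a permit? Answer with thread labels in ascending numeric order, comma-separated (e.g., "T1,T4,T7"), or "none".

Answer: T4,T5

Derivation:
Step 1: wait(T2) -> count=2 queue=[] holders={T2}
Step 2: wait(T5) -> count=1 queue=[] holders={T2,T5}
Step 3: signal(T5) -> count=2 queue=[] holders={T2}
Step 4: wait(T1) -> count=1 queue=[] holders={T1,T2}
Step 5: wait(T3) -> count=0 queue=[] holders={T1,T2,T3}
Step 6: wait(T5) -> count=0 queue=[T5] holders={T1,T2,T3}
Step 7: wait(T4) -> count=0 queue=[T5,T4] holders={T1,T2,T3}
Step 8: signal(T1) -> count=0 queue=[T4] holders={T2,T3,T5}
Step 9: signal(T2) -> count=0 queue=[] holders={T3,T4,T5}
Step 10: signal(T4) -> count=1 queue=[] holders={T3,T5}
Step 11: signal(T3) -> count=2 queue=[] holders={T5}
Step 12: wait(T4) -> count=1 queue=[] holders={T4,T5}
Final holders: T4,T5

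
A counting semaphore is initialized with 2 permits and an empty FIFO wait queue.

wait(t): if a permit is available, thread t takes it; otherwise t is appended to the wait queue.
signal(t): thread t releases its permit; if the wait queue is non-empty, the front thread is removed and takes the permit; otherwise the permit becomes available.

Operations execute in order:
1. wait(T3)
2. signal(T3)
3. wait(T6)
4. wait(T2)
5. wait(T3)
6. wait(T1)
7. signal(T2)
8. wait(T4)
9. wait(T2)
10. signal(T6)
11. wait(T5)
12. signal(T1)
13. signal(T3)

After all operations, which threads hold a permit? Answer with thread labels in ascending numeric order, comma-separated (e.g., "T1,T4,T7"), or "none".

Answer: T2,T4

Derivation:
Step 1: wait(T3) -> count=1 queue=[] holders={T3}
Step 2: signal(T3) -> count=2 queue=[] holders={none}
Step 3: wait(T6) -> count=1 queue=[] holders={T6}
Step 4: wait(T2) -> count=0 queue=[] holders={T2,T6}
Step 5: wait(T3) -> count=0 queue=[T3] holders={T2,T6}
Step 6: wait(T1) -> count=0 queue=[T3,T1] holders={T2,T6}
Step 7: signal(T2) -> count=0 queue=[T1] holders={T3,T6}
Step 8: wait(T4) -> count=0 queue=[T1,T4] holders={T3,T6}
Step 9: wait(T2) -> count=0 queue=[T1,T4,T2] holders={T3,T6}
Step 10: signal(T6) -> count=0 queue=[T4,T2] holders={T1,T3}
Step 11: wait(T5) -> count=0 queue=[T4,T2,T5] holders={T1,T3}
Step 12: signal(T1) -> count=0 queue=[T2,T5] holders={T3,T4}
Step 13: signal(T3) -> count=0 queue=[T5] holders={T2,T4}
Final holders: T2,T4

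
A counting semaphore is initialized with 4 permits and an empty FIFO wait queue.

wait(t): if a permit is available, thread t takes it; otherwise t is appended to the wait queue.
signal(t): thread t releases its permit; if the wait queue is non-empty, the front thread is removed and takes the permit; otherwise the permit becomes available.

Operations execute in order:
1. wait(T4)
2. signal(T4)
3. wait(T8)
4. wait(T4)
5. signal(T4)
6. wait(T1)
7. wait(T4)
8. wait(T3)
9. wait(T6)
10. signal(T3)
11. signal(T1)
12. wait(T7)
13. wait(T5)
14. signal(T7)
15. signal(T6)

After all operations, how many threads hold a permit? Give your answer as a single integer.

Answer: 3

Derivation:
Step 1: wait(T4) -> count=3 queue=[] holders={T4}
Step 2: signal(T4) -> count=4 queue=[] holders={none}
Step 3: wait(T8) -> count=3 queue=[] holders={T8}
Step 4: wait(T4) -> count=2 queue=[] holders={T4,T8}
Step 5: signal(T4) -> count=3 queue=[] holders={T8}
Step 6: wait(T1) -> count=2 queue=[] holders={T1,T8}
Step 7: wait(T4) -> count=1 queue=[] holders={T1,T4,T8}
Step 8: wait(T3) -> count=0 queue=[] holders={T1,T3,T4,T8}
Step 9: wait(T6) -> count=0 queue=[T6] holders={T1,T3,T4,T8}
Step 10: signal(T3) -> count=0 queue=[] holders={T1,T4,T6,T8}
Step 11: signal(T1) -> count=1 queue=[] holders={T4,T6,T8}
Step 12: wait(T7) -> count=0 queue=[] holders={T4,T6,T7,T8}
Step 13: wait(T5) -> count=0 queue=[T5] holders={T4,T6,T7,T8}
Step 14: signal(T7) -> count=0 queue=[] holders={T4,T5,T6,T8}
Step 15: signal(T6) -> count=1 queue=[] holders={T4,T5,T8}
Final holders: {T4,T5,T8} -> 3 thread(s)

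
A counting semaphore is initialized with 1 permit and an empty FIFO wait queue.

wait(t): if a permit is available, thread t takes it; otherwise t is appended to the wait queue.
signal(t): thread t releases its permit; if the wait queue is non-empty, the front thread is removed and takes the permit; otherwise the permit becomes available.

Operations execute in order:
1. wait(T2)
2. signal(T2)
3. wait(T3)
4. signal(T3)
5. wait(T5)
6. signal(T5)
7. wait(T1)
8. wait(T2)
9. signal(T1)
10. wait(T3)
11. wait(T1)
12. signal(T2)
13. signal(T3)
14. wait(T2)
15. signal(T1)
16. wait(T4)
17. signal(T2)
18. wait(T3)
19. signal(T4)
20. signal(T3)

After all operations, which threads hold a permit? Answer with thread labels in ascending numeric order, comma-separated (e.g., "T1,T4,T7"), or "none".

Step 1: wait(T2) -> count=0 queue=[] holders={T2}
Step 2: signal(T2) -> count=1 queue=[] holders={none}
Step 3: wait(T3) -> count=0 queue=[] holders={T3}
Step 4: signal(T3) -> count=1 queue=[] holders={none}
Step 5: wait(T5) -> count=0 queue=[] holders={T5}
Step 6: signal(T5) -> count=1 queue=[] holders={none}
Step 7: wait(T1) -> count=0 queue=[] holders={T1}
Step 8: wait(T2) -> count=0 queue=[T2] holders={T1}
Step 9: signal(T1) -> count=0 queue=[] holders={T2}
Step 10: wait(T3) -> count=0 queue=[T3] holders={T2}
Step 11: wait(T1) -> count=0 queue=[T3,T1] holders={T2}
Step 12: signal(T2) -> count=0 queue=[T1] holders={T3}
Step 13: signal(T3) -> count=0 queue=[] holders={T1}
Step 14: wait(T2) -> count=0 queue=[T2] holders={T1}
Step 15: signal(T1) -> count=0 queue=[] holders={T2}
Step 16: wait(T4) -> count=0 queue=[T4] holders={T2}
Step 17: signal(T2) -> count=0 queue=[] holders={T4}
Step 18: wait(T3) -> count=0 queue=[T3] holders={T4}
Step 19: signal(T4) -> count=0 queue=[] holders={T3}
Step 20: signal(T3) -> count=1 queue=[] holders={none}
Final holders: none

Answer: none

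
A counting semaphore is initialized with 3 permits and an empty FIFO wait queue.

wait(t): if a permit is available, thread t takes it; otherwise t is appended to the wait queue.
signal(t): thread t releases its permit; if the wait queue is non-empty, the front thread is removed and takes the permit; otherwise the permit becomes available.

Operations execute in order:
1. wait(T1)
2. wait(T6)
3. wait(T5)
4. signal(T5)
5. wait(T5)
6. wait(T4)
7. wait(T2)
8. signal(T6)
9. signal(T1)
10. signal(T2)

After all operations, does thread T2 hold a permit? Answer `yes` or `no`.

Answer: no

Derivation:
Step 1: wait(T1) -> count=2 queue=[] holders={T1}
Step 2: wait(T6) -> count=1 queue=[] holders={T1,T6}
Step 3: wait(T5) -> count=0 queue=[] holders={T1,T5,T6}
Step 4: signal(T5) -> count=1 queue=[] holders={T1,T6}
Step 5: wait(T5) -> count=0 queue=[] holders={T1,T5,T6}
Step 6: wait(T4) -> count=0 queue=[T4] holders={T1,T5,T6}
Step 7: wait(T2) -> count=0 queue=[T4,T2] holders={T1,T5,T6}
Step 8: signal(T6) -> count=0 queue=[T2] holders={T1,T4,T5}
Step 9: signal(T1) -> count=0 queue=[] holders={T2,T4,T5}
Step 10: signal(T2) -> count=1 queue=[] holders={T4,T5}
Final holders: {T4,T5} -> T2 not in holders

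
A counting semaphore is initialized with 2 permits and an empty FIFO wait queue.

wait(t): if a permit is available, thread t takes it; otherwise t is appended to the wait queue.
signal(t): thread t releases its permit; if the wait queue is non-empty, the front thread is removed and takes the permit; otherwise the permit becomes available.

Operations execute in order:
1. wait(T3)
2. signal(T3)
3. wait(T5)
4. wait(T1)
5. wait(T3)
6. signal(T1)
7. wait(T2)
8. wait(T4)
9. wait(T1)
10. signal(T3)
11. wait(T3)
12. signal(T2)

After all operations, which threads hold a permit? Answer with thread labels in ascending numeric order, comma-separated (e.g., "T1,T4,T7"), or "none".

Step 1: wait(T3) -> count=1 queue=[] holders={T3}
Step 2: signal(T3) -> count=2 queue=[] holders={none}
Step 3: wait(T5) -> count=1 queue=[] holders={T5}
Step 4: wait(T1) -> count=0 queue=[] holders={T1,T5}
Step 5: wait(T3) -> count=0 queue=[T3] holders={T1,T5}
Step 6: signal(T1) -> count=0 queue=[] holders={T3,T5}
Step 7: wait(T2) -> count=0 queue=[T2] holders={T3,T5}
Step 8: wait(T4) -> count=0 queue=[T2,T4] holders={T3,T5}
Step 9: wait(T1) -> count=0 queue=[T2,T4,T1] holders={T3,T5}
Step 10: signal(T3) -> count=0 queue=[T4,T1] holders={T2,T5}
Step 11: wait(T3) -> count=0 queue=[T4,T1,T3] holders={T2,T5}
Step 12: signal(T2) -> count=0 queue=[T1,T3] holders={T4,T5}
Final holders: T4,T5

Answer: T4,T5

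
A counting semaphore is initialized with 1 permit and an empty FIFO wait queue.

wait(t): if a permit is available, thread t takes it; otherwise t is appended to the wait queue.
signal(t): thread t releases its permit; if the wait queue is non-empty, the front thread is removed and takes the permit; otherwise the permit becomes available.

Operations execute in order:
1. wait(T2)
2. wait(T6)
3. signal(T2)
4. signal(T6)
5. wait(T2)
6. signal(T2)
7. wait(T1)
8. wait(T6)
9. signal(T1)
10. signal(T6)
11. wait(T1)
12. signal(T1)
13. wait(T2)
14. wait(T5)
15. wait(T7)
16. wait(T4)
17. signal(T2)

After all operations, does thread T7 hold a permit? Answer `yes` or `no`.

Answer: no

Derivation:
Step 1: wait(T2) -> count=0 queue=[] holders={T2}
Step 2: wait(T6) -> count=0 queue=[T6] holders={T2}
Step 3: signal(T2) -> count=0 queue=[] holders={T6}
Step 4: signal(T6) -> count=1 queue=[] holders={none}
Step 5: wait(T2) -> count=0 queue=[] holders={T2}
Step 6: signal(T2) -> count=1 queue=[] holders={none}
Step 7: wait(T1) -> count=0 queue=[] holders={T1}
Step 8: wait(T6) -> count=0 queue=[T6] holders={T1}
Step 9: signal(T1) -> count=0 queue=[] holders={T6}
Step 10: signal(T6) -> count=1 queue=[] holders={none}
Step 11: wait(T1) -> count=0 queue=[] holders={T1}
Step 12: signal(T1) -> count=1 queue=[] holders={none}
Step 13: wait(T2) -> count=0 queue=[] holders={T2}
Step 14: wait(T5) -> count=0 queue=[T5] holders={T2}
Step 15: wait(T7) -> count=0 queue=[T5,T7] holders={T2}
Step 16: wait(T4) -> count=0 queue=[T5,T7,T4] holders={T2}
Step 17: signal(T2) -> count=0 queue=[T7,T4] holders={T5}
Final holders: {T5} -> T7 not in holders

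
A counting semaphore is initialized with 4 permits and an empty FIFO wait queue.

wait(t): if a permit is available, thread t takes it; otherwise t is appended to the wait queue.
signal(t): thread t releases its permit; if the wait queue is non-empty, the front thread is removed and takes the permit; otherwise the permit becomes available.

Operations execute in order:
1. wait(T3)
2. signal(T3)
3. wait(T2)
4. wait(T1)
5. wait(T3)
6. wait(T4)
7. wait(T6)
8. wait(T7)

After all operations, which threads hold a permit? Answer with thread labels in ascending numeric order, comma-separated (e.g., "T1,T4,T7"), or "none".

Step 1: wait(T3) -> count=3 queue=[] holders={T3}
Step 2: signal(T3) -> count=4 queue=[] holders={none}
Step 3: wait(T2) -> count=3 queue=[] holders={T2}
Step 4: wait(T1) -> count=2 queue=[] holders={T1,T2}
Step 5: wait(T3) -> count=1 queue=[] holders={T1,T2,T3}
Step 6: wait(T4) -> count=0 queue=[] holders={T1,T2,T3,T4}
Step 7: wait(T6) -> count=0 queue=[T6] holders={T1,T2,T3,T4}
Step 8: wait(T7) -> count=0 queue=[T6,T7] holders={T1,T2,T3,T4}
Final holders: T1,T2,T3,T4

Answer: T1,T2,T3,T4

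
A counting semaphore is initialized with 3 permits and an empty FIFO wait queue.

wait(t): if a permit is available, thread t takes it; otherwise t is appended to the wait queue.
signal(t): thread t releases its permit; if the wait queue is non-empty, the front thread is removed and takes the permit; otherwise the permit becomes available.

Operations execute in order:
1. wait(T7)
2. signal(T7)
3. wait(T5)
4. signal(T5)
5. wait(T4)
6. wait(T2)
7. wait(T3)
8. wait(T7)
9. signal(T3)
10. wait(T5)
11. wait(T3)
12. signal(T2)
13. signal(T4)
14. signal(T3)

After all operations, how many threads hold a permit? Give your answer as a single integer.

Step 1: wait(T7) -> count=2 queue=[] holders={T7}
Step 2: signal(T7) -> count=3 queue=[] holders={none}
Step 3: wait(T5) -> count=2 queue=[] holders={T5}
Step 4: signal(T5) -> count=3 queue=[] holders={none}
Step 5: wait(T4) -> count=2 queue=[] holders={T4}
Step 6: wait(T2) -> count=1 queue=[] holders={T2,T4}
Step 7: wait(T3) -> count=0 queue=[] holders={T2,T3,T4}
Step 8: wait(T7) -> count=0 queue=[T7] holders={T2,T3,T4}
Step 9: signal(T3) -> count=0 queue=[] holders={T2,T4,T7}
Step 10: wait(T5) -> count=0 queue=[T5] holders={T2,T4,T7}
Step 11: wait(T3) -> count=0 queue=[T5,T3] holders={T2,T4,T7}
Step 12: signal(T2) -> count=0 queue=[T3] holders={T4,T5,T7}
Step 13: signal(T4) -> count=0 queue=[] holders={T3,T5,T7}
Step 14: signal(T3) -> count=1 queue=[] holders={T5,T7}
Final holders: {T5,T7} -> 2 thread(s)

Answer: 2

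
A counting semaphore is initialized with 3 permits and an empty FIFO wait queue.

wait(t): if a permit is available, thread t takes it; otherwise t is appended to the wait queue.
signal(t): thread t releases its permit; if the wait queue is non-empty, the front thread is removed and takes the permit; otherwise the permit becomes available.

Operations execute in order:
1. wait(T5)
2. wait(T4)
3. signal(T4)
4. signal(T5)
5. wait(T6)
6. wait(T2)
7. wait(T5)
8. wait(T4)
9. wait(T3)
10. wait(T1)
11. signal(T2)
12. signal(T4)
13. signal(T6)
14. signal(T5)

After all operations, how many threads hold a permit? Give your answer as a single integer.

Answer: 2

Derivation:
Step 1: wait(T5) -> count=2 queue=[] holders={T5}
Step 2: wait(T4) -> count=1 queue=[] holders={T4,T5}
Step 3: signal(T4) -> count=2 queue=[] holders={T5}
Step 4: signal(T5) -> count=3 queue=[] holders={none}
Step 5: wait(T6) -> count=2 queue=[] holders={T6}
Step 6: wait(T2) -> count=1 queue=[] holders={T2,T6}
Step 7: wait(T5) -> count=0 queue=[] holders={T2,T5,T6}
Step 8: wait(T4) -> count=0 queue=[T4] holders={T2,T5,T6}
Step 9: wait(T3) -> count=0 queue=[T4,T3] holders={T2,T5,T6}
Step 10: wait(T1) -> count=0 queue=[T4,T3,T1] holders={T2,T5,T6}
Step 11: signal(T2) -> count=0 queue=[T3,T1] holders={T4,T5,T6}
Step 12: signal(T4) -> count=0 queue=[T1] holders={T3,T5,T6}
Step 13: signal(T6) -> count=0 queue=[] holders={T1,T3,T5}
Step 14: signal(T5) -> count=1 queue=[] holders={T1,T3}
Final holders: {T1,T3} -> 2 thread(s)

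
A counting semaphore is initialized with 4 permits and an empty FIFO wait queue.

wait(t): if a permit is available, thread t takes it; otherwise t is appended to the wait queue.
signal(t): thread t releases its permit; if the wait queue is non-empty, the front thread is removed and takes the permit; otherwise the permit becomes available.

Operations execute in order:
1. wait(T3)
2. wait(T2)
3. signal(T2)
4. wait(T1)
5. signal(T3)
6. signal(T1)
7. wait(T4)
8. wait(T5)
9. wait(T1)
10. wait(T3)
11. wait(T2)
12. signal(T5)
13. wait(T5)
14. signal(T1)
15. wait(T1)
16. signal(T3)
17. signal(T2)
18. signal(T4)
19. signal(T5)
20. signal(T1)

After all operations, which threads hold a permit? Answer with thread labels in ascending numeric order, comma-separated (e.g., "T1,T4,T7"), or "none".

Step 1: wait(T3) -> count=3 queue=[] holders={T3}
Step 2: wait(T2) -> count=2 queue=[] holders={T2,T3}
Step 3: signal(T2) -> count=3 queue=[] holders={T3}
Step 4: wait(T1) -> count=2 queue=[] holders={T1,T3}
Step 5: signal(T3) -> count=3 queue=[] holders={T1}
Step 6: signal(T1) -> count=4 queue=[] holders={none}
Step 7: wait(T4) -> count=3 queue=[] holders={T4}
Step 8: wait(T5) -> count=2 queue=[] holders={T4,T5}
Step 9: wait(T1) -> count=1 queue=[] holders={T1,T4,T5}
Step 10: wait(T3) -> count=0 queue=[] holders={T1,T3,T4,T5}
Step 11: wait(T2) -> count=0 queue=[T2] holders={T1,T3,T4,T5}
Step 12: signal(T5) -> count=0 queue=[] holders={T1,T2,T3,T4}
Step 13: wait(T5) -> count=0 queue=[T5] holders={T1,T2,T3,T4}
Step 14: signal(T1) -> count=0 queue=[] holders={T2,T3,T4,T5}
Step 15: wait(T1) -> count=0 queue=[T1] holders={T2,T3,T4,T5}
Step 16: signal(T3) -> count=0 queue=[] holders={T1,T2,T4,T5}
Step 17: signal(T2) -> count=1 queue=[] holders={T1,T4,T5}
Step 18: signal(T4) -> count=2 queue=[] holders={T1,T5}
Step 19: signal(T5) -> count=3 queue=[] holders={T1}
Step 20: signal(T1) -> count=4 queue=[] holders={none}
Final holders: none

Answer: none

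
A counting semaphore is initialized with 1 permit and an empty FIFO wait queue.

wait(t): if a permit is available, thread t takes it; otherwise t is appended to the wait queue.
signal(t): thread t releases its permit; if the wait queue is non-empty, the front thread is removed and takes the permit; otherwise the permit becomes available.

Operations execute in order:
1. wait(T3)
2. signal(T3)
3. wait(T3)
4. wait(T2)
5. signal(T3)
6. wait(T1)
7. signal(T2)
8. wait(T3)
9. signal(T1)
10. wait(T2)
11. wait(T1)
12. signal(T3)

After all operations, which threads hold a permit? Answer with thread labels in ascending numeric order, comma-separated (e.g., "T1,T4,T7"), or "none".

Answer: T2

Derivation:
Step 1: wait(T3) -> count=0 queue=[] holders={T3}
Step 2: signal(T3) -> count=1 queue=[] holders={none}
Step 3: wait(T3) -> count=0 queue=[] holders={T3}
Step 4: wait(T2) -> count=0 queue=[T2] holders={T3}
Step 5: signal(T3) -> count=0 queue=[] holders={T2}
Step 6: wait(T1) -> count=0 queue=[T1] holders={T2}
Step 7: signal(T2) -> count=0 queue=[] holders={T1}
Step 8: wait(T3) -> count=0 queue=[T3] holders={T1}
Step 9: signal(T1) -> count=0 queue=[] holders={T3}
Step 10: wait(T2) -> count=0 queue=[T2] holders={T3}
Step 11: wait(T1) -> count=0 queue=[T2,T1] holders={T3}
Step 12: signal(T3) -> count=0 queue=[T1] holders={T2}
Final holders: T2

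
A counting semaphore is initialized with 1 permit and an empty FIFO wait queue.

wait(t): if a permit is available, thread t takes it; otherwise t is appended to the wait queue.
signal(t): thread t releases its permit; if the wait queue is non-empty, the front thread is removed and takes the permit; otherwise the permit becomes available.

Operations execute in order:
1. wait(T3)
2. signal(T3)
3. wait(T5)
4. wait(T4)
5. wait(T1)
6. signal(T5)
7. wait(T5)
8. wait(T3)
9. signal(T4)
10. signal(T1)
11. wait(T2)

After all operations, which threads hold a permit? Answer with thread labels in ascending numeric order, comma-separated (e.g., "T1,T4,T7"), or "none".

Step 1: wait(T3) -> count=0 queue=[] holders={T3}
Step 2: signal(T3) -> count=1 queue=[] holders={none}
Step 3: wait(T5) -> count=0 queue=[] holders={T5}
Step 4: wait(T4) -> count=0 queue=[T4] holders={T5}
Step 5: wait(T1) -> count=0 queue=[T4,T1] holders={T5}
Step 6: signal(T5) -> count=0 queue=[T1] holders={T4}
Step 7: wait(T5) -> count=0 queue=[T1,T5] holders={T4}
Step 8: wait(T3) -> count=0 queue=[T1,T5,T3] holders={T4}
Step 9: signal(T4) -> count=0 queue=[T5,T3] holders={T1}
Step 10: signal(T1) -> count=0 queue=[T3] holders={T5}
Step 11: wait(T2) -> count=0 queue=[T3,T2] holders={T5}
Final holders: T5

Answer: T5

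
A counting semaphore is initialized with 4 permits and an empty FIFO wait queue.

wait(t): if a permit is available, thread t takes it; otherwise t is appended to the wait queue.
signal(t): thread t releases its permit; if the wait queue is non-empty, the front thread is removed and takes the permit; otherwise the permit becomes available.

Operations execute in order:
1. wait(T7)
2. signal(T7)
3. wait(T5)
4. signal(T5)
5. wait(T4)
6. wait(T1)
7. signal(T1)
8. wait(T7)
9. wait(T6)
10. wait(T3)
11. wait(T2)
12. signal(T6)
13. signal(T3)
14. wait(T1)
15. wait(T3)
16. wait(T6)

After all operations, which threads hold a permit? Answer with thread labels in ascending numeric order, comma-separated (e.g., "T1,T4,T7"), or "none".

Answer: T1,T2,T4,T7

Derivation:
Step 1: wait(T7) -> count=3 queue=[] holders={T7}
Step 2: signal(T7) -> count=4 queue=[] holders={none}
Step 3: wait(T5) -> count=3 queue=[] holders={T5}
Step 4: signal(T5) -> count=4 queue=[] holders={none}
Step 5: wait(T4) -> count=3 queue=[] holders={T4}
Step 6: wait(T1) -> count=2 queue=[] holders={T1,T4}
Step 7: signal(T1) -> count=3 queue=[] holders={T4}
Step 8: wait(T7) -> count=2 queue=[] holders={T4,T7}
Step 9: wait(T6) -> count=1 queue=[] holders={T4,T6,T7}
Step 10: wait(T3) -> count=0 queue=[] holders={T3,T4,T6,T7}
Step 11: wait(T2) -> count=0 queue=[T2] holders={T3,T4,T6,T7}
Step 12: signal(T6) -> count=0 queue=[] holders={T2,T3,T4,T7}
Step 13: signal(T3) -> count=1 queue=[] holders={T2,T4,T7}
Step 14: wait(T1) -> count=0 queue=[] holders={T1,T2,T4,T7}
Step 15: wait(T3) -> count=0 queue=[T3] holders={T1,T2,T4,T7}
Step 16: wait(T6) -> count=0 queue=[T3,T6] holders={T1,T2,T4,T7}
Final holders: T1,T2,T4,T7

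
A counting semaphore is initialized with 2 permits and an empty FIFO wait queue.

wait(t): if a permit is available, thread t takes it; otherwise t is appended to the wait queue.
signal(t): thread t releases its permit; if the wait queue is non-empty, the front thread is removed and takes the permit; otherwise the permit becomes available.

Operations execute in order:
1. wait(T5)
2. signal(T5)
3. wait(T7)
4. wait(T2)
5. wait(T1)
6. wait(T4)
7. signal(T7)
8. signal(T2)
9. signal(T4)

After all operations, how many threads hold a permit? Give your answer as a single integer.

Answer: 1

Derivation:
Step 1: wait(T5) -> count=1 queue=[] holders={T5}
Step 2: signal(T5) -> count=2 queue=[] holders={none}
Step 3: wait(T7) -> count=1 queue=[] holders={T7}
Step 4: wait(T2) -> count=0 queue=[] holders={T2,T7}
Step 5: wait(T1) -> count=0 queue=[T1] holders={T2,T7}
Step 6: wait(T4) -> count=0 queue=[T1,T4] holders={T2,T7}
Step 7: signal(T7) -> count=0 queue=[T4] holders={T1,T2}
Step 8: signal(T2) -> count=0 queue=[] holders={T1,T4}
Step 9: signal(T4) -> count=1 queue=[] holders={T1}
Final holders: {T1} -> 1 thread(s)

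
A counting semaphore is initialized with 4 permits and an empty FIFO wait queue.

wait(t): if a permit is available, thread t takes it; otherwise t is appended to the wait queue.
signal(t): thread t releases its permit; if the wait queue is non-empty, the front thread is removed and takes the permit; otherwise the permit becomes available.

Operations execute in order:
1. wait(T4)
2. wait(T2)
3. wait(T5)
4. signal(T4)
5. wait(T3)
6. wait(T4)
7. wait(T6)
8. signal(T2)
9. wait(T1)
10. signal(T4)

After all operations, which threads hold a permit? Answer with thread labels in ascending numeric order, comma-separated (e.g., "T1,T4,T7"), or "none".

Answer: T1,T3,T5,T6

Derivation:
Step 1: wait(T4) -> count=3 queue=[] holders={T4}
Step 2: wait(T2) -> count=2 queue=[] holders={T2,T4}
Step 3: wait(T5) -> count=1 queue=[] holders={T2,T4,T5}
Step 4: signal(T4) -> count=2 queue=[] holders={T2,T5}
Step 5: wait(T3) -> count=1 queue=[] holders={T2,T3,T5}
Step 6: wait(T4) -> count=0 queue=[] holders={T2,T3,T4,T5}
Step 7: wait(T6) -> count=0 queue=[T6] holders={T2,T3,T4,T5}
Step 8: signal(T2) -> count=0 queue=[] holders={T3,T4,T5,T6}
Step 9: wait(T1) -> count=0 queue=[T1] holders={T3,T4,T5,T6}
Step 10: signal(T4) -> count=0 queue=[] holders={T1,T3,T5,T6}
Final holders: T1,T3,T5,T6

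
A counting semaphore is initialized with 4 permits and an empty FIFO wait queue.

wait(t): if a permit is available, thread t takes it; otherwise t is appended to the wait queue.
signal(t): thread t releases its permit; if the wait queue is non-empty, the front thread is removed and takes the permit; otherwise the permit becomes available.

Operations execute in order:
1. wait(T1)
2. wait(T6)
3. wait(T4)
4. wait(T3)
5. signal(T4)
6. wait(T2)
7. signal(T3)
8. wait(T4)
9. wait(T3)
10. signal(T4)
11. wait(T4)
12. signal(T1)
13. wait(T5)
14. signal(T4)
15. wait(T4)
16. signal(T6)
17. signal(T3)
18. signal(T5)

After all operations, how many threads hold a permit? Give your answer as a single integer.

Step 1: wait(T1) -> count=3 queue=[] holders={T1}
Step 2: wait(T6) -> count=2 queue=[] holders={T1,T6}
Step 3: wait(T4) -> count=1 queue=[] holders={T1,T4,T6}
Step 4: wait(T3) -> count=0 queue=[] holders={T1,T3,T4,T6}
Step 5: signal(T4) -> count=1 queue=[] holders={T1,T3,T6}
Step 6: wait(T2) -> count=0 queue=[] holders={T1,T2,T3,T6}
Step 7: signal(T3) -> count=1 queue=[] holders={T1,T2,T6}
Step 8: wait(T4) -> count=0 queue=[] holders={T1,T2,T4,T6}
Step 9: wait(T3) -> count=0 queue=[T3] holders={T1,T2,T4,T6}
Step 10: signal(T4) -> count=0 queue=[] holders={T1,T2,T3,T6}
Step 11: wait(T4) -> count=0 queue=[T4] holders={T1,T2,T3,T6}
Step 12: signal(T1) -> count=0 queue=[] holders={T2,T3,T4,T6}
Step 13: wait(T5) -> count=0 queue=[T5] holders={T2,T3,T4,T6}
Step 14: signal(T4) -> count=0 queue=[] holders={T2,T3,T5,T6}
Step 15: wait(T4) -> count=0 queue=[T4] holders={T2,T3,T5,T6}
Step 16: signal(T6) -> count=0 queue=[] holders={T2,T3,T4,T5}
Step 17: signal(T3) -> count=1 queue=[] holders={T2,T4,T5}
Step 18: signal(T5) -> count=2 queue=[] holders={T2,T4}
Final holders: {T2,T4} -> 2 thread(s)

Answer: 2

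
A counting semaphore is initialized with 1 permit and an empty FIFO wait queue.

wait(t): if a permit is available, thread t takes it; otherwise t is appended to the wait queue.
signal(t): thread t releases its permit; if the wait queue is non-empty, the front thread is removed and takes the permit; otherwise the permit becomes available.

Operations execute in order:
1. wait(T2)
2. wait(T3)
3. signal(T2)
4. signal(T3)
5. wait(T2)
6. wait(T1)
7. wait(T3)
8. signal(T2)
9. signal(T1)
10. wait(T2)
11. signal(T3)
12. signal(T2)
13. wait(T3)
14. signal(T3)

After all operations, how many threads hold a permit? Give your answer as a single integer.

Answer: 0

Derivation:
Step 1: wait(T2) -> count=0 queue=[] holders={T2}
Step 2: wait(T3) -> count=0 queue=[T3] holders={T2}
Step 3: signal(T2) -> count=0 queue=[] holders={T3}
Step 4: signal(T3) -> count=1 queue=[] holders={none}
Step 5: wait(T2) -> count=0 queue=[] holders={T2}
Step 6: wait(T1) -> count=0 queue=[T1] holders={T2}
Step 7: wait(T3) -> count=0 queue=[T1,T3] holders={T2}
Step 8: signal(T2) -> count=0 queue=[T3] holders={T1}
Step 9: signal(T1) -> count=0 queue=[] holders={T3}
Step 10: wait(T2) -> count=0 queue=[T2] holders={T3}
Step 11: signal(T3) -> count=0 queue=[] holders={T2}
Step 12: signal(T2) -> count=1 queue=[] holders={none}
Step 13: wait(T3) -> count=0 queue=[] holders={T3}
Step 14: signal(T3) -> count=1 queue=[] holders={none}
Final holders: {none} -> 0 thread(s)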